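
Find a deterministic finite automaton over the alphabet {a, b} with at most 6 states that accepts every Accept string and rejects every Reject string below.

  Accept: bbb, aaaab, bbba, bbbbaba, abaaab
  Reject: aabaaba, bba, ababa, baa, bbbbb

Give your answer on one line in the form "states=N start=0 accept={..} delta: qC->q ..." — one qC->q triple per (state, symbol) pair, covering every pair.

Grow the machine one transition at a time. Run the examples from 0; the earliest place one falls off (shortest prefix, ties alphabetical) gets sent to the lowest-numbered state that keeps every Accept/Reject pair distinguishable — a pair clashes when both reach the same state with identical unread suffix — and to a fresh state only if none does.
a: 0a undefined. 0a->0: ok.
b: 0b undefined. 0b->0: no, bbb/aabaaba meet in 0. Open state 1: 0b->1.
ba: 1a undefined. 1a->0: ok.
bb: 1b undefined. 1b->0: no, bbb/bbbbb meet in 1. 1b->1: no, bbb/bbbbb meet in 1. Open state 2: 1b->2.
bba: 2a undefined. 2a->0: ok.
bbb: 2b undefined. 2b->0: no, bbb/aabaaba meet in 0. 2b->1: no, bbb/bbbbb meet in 1. 2b->2: no, bbb/bbbbb meet in 2. Open state 3: 2b->3.
bbba: 3a undefined. 3a->0: no, bbba/aabaaba meet in 0. 3a->1: ok.
bbbb: 3b undefined. 3b->0: no, aaaab/bbbbb meet in 1. 3b->1: no, bbbbaba/aabaaba meet in 0. 3b->2: no, bbb/bbbbb meet in 3. 3b->3: no, bbb/bbbbb meet in 3. Open state 4: 3b->4.
bbbba: 4a undefined. 4a->0: no, bbbbaba/aabaaba meet in 0. 4a->1: no, bbbbaba/aabaaba meet in 0. 4a->2: ok.
bbbbb: 4b undefined. 4b->0: ok.
All examples now run through 5 states with every (state, symbol) defined. Accept strings end in {1,3}, Reject strings end in {0}; accept={1,3}.

states=5 start=0 accept={1,3} delta: 0a->0 0b->1 1a->0 1b->2 2a->0 2b->3 3a->1 3b->4 4a->2 4b->0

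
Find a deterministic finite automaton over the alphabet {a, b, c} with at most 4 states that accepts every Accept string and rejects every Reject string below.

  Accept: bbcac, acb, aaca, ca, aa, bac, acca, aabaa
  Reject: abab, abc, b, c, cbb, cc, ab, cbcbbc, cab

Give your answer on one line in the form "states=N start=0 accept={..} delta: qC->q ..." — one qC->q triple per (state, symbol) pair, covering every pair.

State merging on the prefix tree: take the shortest (then alphabetical) example prefix whose next move is undefined and point that move at state 0, else 1, else 2, ...; a target is out if some Accept/Reject pair would then sit in one state with the same input left (inseparable). If every existing state is out, open a new one.
a: 0a undefined. 0a->0: ok.
b: 0b undefined. 0b->0: no, aa/abab meet in 0. Open state 1: 0b->1.
c: 0c undefined. 0c->0: no, acb/b meet in 1. 0c->1: ok.
ba: 1a undefined. 1a->0: no, bac/abab meet in 1. 1a->1: no, acb/abab meet in 1 with "b" left. Open state 2: 1a->2.
bb: 1b undefined. 1b->0: ok.
cc: 1c undefined. 1c->0: no, acb/abc meet in 0. 1c->1: ok.
bac: 2c undefined. 2c->0: ok.
cab: 2b undefined. 2b->0: no, bbcac/abab meet in 0. 2b->1: ok.
aabaa: 2a undefined. 2a->0: ok.
All examples now run through 3 states with every (state, symbol) defined. Accept strings end in {0,2}, Reject strings end in {1}; accept={0,2}.

states=3 start=0 accept={0,2} delta: 0a->0 0b->1 0c->1 1a->2 1b->0 1c->1 2a->0 2b->1 2c->0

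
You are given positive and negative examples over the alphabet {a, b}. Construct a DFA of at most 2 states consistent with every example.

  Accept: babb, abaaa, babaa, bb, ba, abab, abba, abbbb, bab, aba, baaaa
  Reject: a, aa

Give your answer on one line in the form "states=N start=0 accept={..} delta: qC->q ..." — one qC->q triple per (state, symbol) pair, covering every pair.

states=2 start=0 accept={1} delta: 0a->0 0b->1 1a->1 1b->1

Fold the examples into a partial DFA from state 0: repeatedly fix the first undefined (state, symbol) met by the shortest-then-alphabetical prefix, trying targets in increasing order and rejecting any under which an Accept and a Reject string meet in one state with the same remainder; add a state when all current targets are rejected. Accepting states are where Accept strings end.
a: 0a undefined. 0a->0: ok.
b: 0b undefined. 0b->0: no, babb/a meet in 0. Open state 1: 0b->1.
ba: 1a undefined. 1a->0: no, abaaa/a meet in 0. 1a->1: ok.
bb: 1b undefined. 1b->0: no, babaa/a meet in 0. 1b->1: ok.
All examples now run through 2 states with every (state, symbol) defined. Accept strings end in {1}, Reject strings end in {0}; accept={1}.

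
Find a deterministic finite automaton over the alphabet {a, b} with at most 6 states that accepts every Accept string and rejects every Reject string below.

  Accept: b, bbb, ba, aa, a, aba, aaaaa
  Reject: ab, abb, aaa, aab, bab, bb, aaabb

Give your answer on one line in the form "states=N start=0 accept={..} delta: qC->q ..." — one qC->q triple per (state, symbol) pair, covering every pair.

State merging on the prefix tree: take the shortest (then alphabetical) example prefix whose next move is undefined and point that move at state 0, else 1, else 2, ...; a target is out if some Accept/Reject pair would then sit in one state with the same input left (inseparable). If every existing state is out, open a new one.
a: 0a undefined. 0a->0: no, b/ab meet in 0 with "b" left. Open state 1: 0a->1.
b: 0b undefined. 0b->0: no, b/bb meet in 0. 0b->1: no, bbb/abb meet in 1 with "bb" left. Open state 2: 0b->2.
aa: 1a undefined. 1a->0: no, b/aab meet in 2. 1a->1: no, aa/aaa meet in 1. 1a->2: no, ba/aaa meet in 2 with "a" left. Open state 3: 1a->3.
ab: 1b undefined. 1b->0: no, b/abb meet in 2. 1b->1: no, a/ab meet in 1. 1b->2: no, b/ab meet in 2. 1b->3: no, aa/ab meet in 3. Open state 4: 1b->4.
ba: 2a undefined. 2a->0: no, b/bab meet in 2. 2a->1: ok.
bb: 2b undefined. 2b->0: ok.
aaa: 3a undefined. 3a->0: ok.
aab: 3b undefined. 3b->0: ok.
aba: 4a undefined. 4a->0: no, aba/aaa meet in 0. 4a->1: ok.
abb: 4b undefined. 4b->0: ok.
All examples now run through 5 states with every (state, symbol) defined. Accept strings end in {1,2,3}, Reject strings end in {0,4}; accept={1,2,3}.

states=5 start=0 accept={1,2,3} delta: 0a->1 0b->2 1a->3 1b->4 2a->1 2b->0 3a->0 3b->0 4a->1 4b->0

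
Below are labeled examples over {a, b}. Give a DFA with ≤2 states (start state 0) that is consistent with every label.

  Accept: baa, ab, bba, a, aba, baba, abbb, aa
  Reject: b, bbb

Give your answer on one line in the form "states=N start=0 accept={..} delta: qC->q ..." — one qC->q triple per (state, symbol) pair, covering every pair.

states=2 start=0 accept={1} delta: 0a->1 0b->0 1a->1 1b->1

Grow the machine one transition at a time. Run the examples from 0; the earliest place one falls off (shortest prefix, ties alphabetical) gets sent to the lowest-numbered state that keeps every Accept/Reject pair distinguishable — a pair clashes when both reach the same state with identical unread suffix — and to a fresh state only if none does.
a: 0a undefined. 0a->0: no, ab/b meet in 0 with "b" left. Open state 1: 0a->1.
b: 0b undefined. 0b->0: ok.
aa: 1a undefined. 1a->0: no, baa/b meet in 0. 1a->1: ok.
ab: 1b undefined. 1b->0: no, ab/b meet in 0. 1b->1: ok.
All examples now run through 2 states with every (state, symbol) defined. Accept strings end in {1}, Reject strings end in {0}; accept={1}.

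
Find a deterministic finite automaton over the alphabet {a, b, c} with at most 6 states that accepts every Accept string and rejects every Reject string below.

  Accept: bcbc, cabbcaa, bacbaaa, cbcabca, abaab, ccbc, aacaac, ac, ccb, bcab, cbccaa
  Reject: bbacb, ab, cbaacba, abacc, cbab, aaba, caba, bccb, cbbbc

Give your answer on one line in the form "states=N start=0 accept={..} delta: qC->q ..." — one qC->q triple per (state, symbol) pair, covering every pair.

Fold the examples into a partial DFA from state 0: repeatedly fix the first undefined (state, symbol) met by the shortest-then-alphabetical prefix, trying targets in increasing order and rejecting any under which an Accept and a Reject string meet in one state with the same remainder; add a state when all current targets are rejected. Accepting states are where Accept strings end.
a: 0a undefined. 0a->0: ok.
b: 0b undefined. 0b->0: no, abaab/ab meet in 0. Open state 1: 0b->1.
c: 0c undefined. 0c->0: no, ccb/ab meet in 1. 0c->1: no, ac/ab meet in 1. Open state 2: 0c->2.
ba: 1a undefined. 1a->0: no, abaab/ab meet in 1. 1a->1: ok.
bb: 1b undefined. 1b->0: ok.
bc: 1c undefined. 1c->0: no, bacbaaa/ab meet in 1. 1c->1: no, bacbaaa/bccb meet in 0. 1c->2: no, ccb/bccb meet in 2 with "cb" left. Open state 3: 1c->3.
ca: 2a undefined. 2a->0: ok.
cb: 2b undefined. 2b->0: no, cabbcaa/bbacb meet in 0. 2b->1: no, cabbcaa/cbab meet in 0. 2b->2: no, cabbcaa/cbaacba meet in 0. 2b->3: no, bcab/cbab meet in 3 with "ab" left. Open state 4: 2b->4.
cc: 2c undefined. 2c->0: no, ccb/ab meet in 1. 2c->1: ok.
bca: 3a undefined. 3a->0: no, bcab/ab meet in 1. 3a->1: ok.
bcb: 3b undefined. 3b->0: ok.
bcc: 3c undefined. 3c->0: no, cabbcaa/abacc meet in 0. 3c->1: no, cabbcaa/bccb meet in 0. 3c->2: no, bcbc/abacc meet in 2. 3c->3: no, cabbcaa/bccb meet in 0. 3c->4: ok.
cba: 4a undefined. 4a->0: no, cabbcaa/cbaacba meet in 0. 4a->1: no, cabbcaa/cbaacba meet in 0. 4a->2: no, bcbc/cbaacba meet in 2. 4a->3: no, cabbcaa/cbaacba meet in 0. 4a->4: ok.
cbb: 4b undefined. 4b->0: no, cabbcaa/cbab meet in 0. 4b->1: no, bcbc/cbbbc meet in 2. 4b->2: no, bcbc/cbab meet in 2. 4b->3: no, bcbc/cbbbc meet in 2. 4b->4: ok.
cbc: 4c undefined. 4c->0: no, cabbcaa/cbbbc meet in 0. 4c->1: no, cabbcaa/cbaacba meet in 0. 4c->2: no, bcbc/cbbbc meet in 2. 4c->3: no, cabbcaa/cbaacba meet in 0. 4c->4: no, cbcabca/bbacb meet in 4. Open state 5: 4c->5.
cbca: 5a undefined. 5a->0: no, cbcabca/ab meet in 1. 5a->1: ok.
cbcc: 5c undefined. 5c->0: ok.
cbaacb: 5b undefined. 5b->0: no, cabbcaa/cbaacba meet in 0. 5b->1: ok.
All examples now run through 6 states with every (state, symbol) defined. Accept strings end in {0,2}, Reject strings end in {1,4,5}; accept={0,2}.

states=6 start=0 accept={0,2} delta: 0a->0 0b->1 0c->2 1a->1 1b->0 1c->3 2a->0 2b->4 2c->1 3a->1 3b->0 3c->4 4a->4 4b->4 4c->5 5a->1 5b->1 5c->0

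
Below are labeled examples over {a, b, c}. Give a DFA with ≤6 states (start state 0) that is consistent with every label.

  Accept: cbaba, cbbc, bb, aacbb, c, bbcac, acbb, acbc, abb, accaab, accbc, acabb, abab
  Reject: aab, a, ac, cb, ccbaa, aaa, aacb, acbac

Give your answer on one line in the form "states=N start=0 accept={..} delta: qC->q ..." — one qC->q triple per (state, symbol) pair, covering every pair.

Grow the machine one transition at a time. Run the examples from 0; the earliest place one falls off (shortest prefix, ties alphabetical) gets sent to the lowest-numbered state that keeps every Accept/Reject pair distinguishable — a pair clashes when both reach the same state with identical unread suffix — and to a fresh state only if none does.
a: 0a undefined. 0a->0: no, c/ac meet in 0 with "c" left. Open state 1: 0a->1.
b: 0b undefined. 0b->0: ok.
c: 0c undefined. 0c->0: no, cbbc/cb meet in 0. 0c->1: no, c/a meet in 1. Open state 2: 0c->2.
aa: 1a undefined. 1a->0: no, bb/aab meet in 0. 1a->1: ok.
ab: 1b undefined. 1b->0: no, bb/aab meet in 0. 1b->1: no, abb/aab meet in 1. 1b->2: no, c/aab meet in 2. Open state 3: 1b->3.
ac: 1c undefined. 1c->0: no, bb/ac meet in 0. 1c->1: no, accaab/aab meet in 3. 1c->2: no, c/ac meet in 2. 1c->3: no, abb/aacb meet in 3 with "b" left. Open state 4: 1c->4.
cb: 2b undefined. 2b->0: no, bb/cb meet in 0. 2b->1: ok.
cc: 2c undefined. 2c->0: ok.
aba: 3a undefined. 3a->0: ok.
abb: 3b undefined. 3b->0: ok.
aca: 4a undefined. 4a->0: ok.
acb: 4b undefined. 4b->0: no, cbaba/aacb meet in 0. 4b->1: no, aacbb/aab meet in 3. 4b->2: no, aacbb/a meet in 1. 4b->3: no, c/acbac meet in 2. 4b->4: no, aacbb/ac meet in 4. Open state 5: 4b->5.
acc: 4c undefined. 4c->0: no, accaab/aab meet in 3. 4c->1: no, accaab/aab meet in 3. 4c->2: no, accbc/ac meet in 4. 4c->3: no, accaab/aab meet in 3. 4c->4: no, accaab/aab meet in 3. 4c->5: ok.
acba: 5a undefined. 5a->0: no, c/acbac meet in 2. 5a->1: no, accaab/aab meet in 3. 5a->2: no, cbaba/acbac meet in 0. 5a->3: no, cbbc/acbac meet in 3 with "c" left. 5a->4: ok.
acbb: 5b undefined. 5b->0: ok.
acbc: 5c undefined. 5c->0: ok.
bbca: 2a undefined. 2a->0: ok.
cbbc: 3c undefined. 3c->0: ok.
All examples now run through 6 states with every (state, symbol) defined. Accept strings end in {0,2}, Reject strings end in {1,3,4,5}; accept={0,2}.

states=6 start=0 accept={0,2} delta: 0a->1 0b->0 0c->2 1a->1 1b->3 1c->4 2a->0 2b->1 2c->0 3a->0 3b->0 3c->0 4a->0 4b->5 4c->5 5a->4 5b->0 5c->0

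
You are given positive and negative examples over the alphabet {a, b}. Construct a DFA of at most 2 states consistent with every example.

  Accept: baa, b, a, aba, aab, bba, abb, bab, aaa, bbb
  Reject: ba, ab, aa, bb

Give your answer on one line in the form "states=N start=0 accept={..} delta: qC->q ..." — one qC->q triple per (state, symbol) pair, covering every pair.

Grow the machine one transition at a time. Run the examples from 0; the earliest place one falls off (shortest prefix, ties alphabetical) gets sent to the lowest-numbered state that keeps every Accept/Reject pair distinguishable — a pair clashes when both reach the same state with identical unread suffix — and to a fresh state only if none does.
a: 0a undefined. 0a->0: no, b/ab meet in 0 with "b" left. Open state 1: 0a->1.
b: 0b undefined. 0b->0: no, baa/aa meet in 1 with "a" left. 0b->1: ok.
aa: 1a undefined. 1a->0: ok.
ab: 1b undefined. 1b->0: ok.
All examples now run through 2 states with every (state, symbol) defined. Accept strings end in {1}, Reject strings end in {0}; accept={1}.

states=2 start=0 accept={1} delta: 0a->1 0b->1 1a->0 1b->0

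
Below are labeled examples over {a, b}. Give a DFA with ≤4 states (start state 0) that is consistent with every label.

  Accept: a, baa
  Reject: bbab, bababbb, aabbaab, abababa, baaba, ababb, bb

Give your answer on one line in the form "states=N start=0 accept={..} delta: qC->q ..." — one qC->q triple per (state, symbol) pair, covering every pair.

states=3 start=0 accept={0,1} delta: 0a->0 0b->1 1a->1 1b->2 2a->2 2b->2

State merging on the prefix tree: take the shortest (then alphabetical) example prefix whose next move is undefined and point that move at state 0, else 1, else 2, ...; a target is out if some Accept/Reject pair would then sit in one state with the same input left (inseparable). If every existing state is out, open a new one.
a: 0a undefined. 0a->0: ok.
b: 0b undefined. 0b->0: no, a/bbab meet in 0. Open state 1: 0b->1.
ba: 1a undefined. 1a->0: no, a/abababa meet in 0. 1a->1: ok.
bb: 1b undefined. 1b->0: no, a/baaba meet in 0. 1b->1: no, baa/bbab meet in 1. Open state 2: 1b->2.
bba: 2a undefined. 2a->0: no, a/baaba meet in 0. 2a->1: no, baa/abababa meet in 1. 2a->2: ok.
bbab: 2b undefined. 2b->0: no, a/bbab meet in 0. 2b->1: no, baa/bbab meet in 1. 2b->2: ok.
All examples now run through 3 states with every (state, symbol) defined. Accept strings end in {0,1}, Reject strings end in {2}; accept={0,1}.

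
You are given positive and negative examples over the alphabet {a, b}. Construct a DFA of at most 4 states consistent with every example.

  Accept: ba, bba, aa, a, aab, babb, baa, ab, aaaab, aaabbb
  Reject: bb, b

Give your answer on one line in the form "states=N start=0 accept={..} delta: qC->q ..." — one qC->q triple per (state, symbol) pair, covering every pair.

states=2 start=0 accept={1} delta: 0a->1 0b->0 1a->1 1b->1

Fold the examples into a partial DFA from state 0: repeatedly fix the first undefined (state, symbol) met by the shortest-then-alphabetical prefix, trying targets in increasing order and rejecting any under which an Accept and a Reject string meet in one state with the same remainder; add a state when all current targets are rejected. Accepting states are where Accept strings end.
a: 0a undefined. 0a->0: no, aab/b meet in 0 with "b" left. Open state 1: 0a->1.
b: 0b undefined. 0b->0: ok.
aa: 1a undefined. 1a->0: no, aa/bb meet in 0. 1a->1: ok.
ab: 1b undefined. 1b->0: no, aab/bb meet in 0. 1b->1: ok.
All examples now run through 2 states with every (state, symbol) defined. Accept strings end in {1}, Reject strings end in {0}; accept={1}.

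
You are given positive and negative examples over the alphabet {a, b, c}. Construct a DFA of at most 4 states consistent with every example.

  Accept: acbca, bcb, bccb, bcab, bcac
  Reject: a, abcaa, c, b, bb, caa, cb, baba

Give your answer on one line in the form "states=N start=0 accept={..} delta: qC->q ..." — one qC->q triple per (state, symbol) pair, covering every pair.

states=4 start=0 accept={2,3} delta: 0a->0 0b->1 0c->0 1a->0 1b->0 1c->2 2a->3 2b->2 2c->2 3a->0 3b->2 3c->2

Grow the machine one transition at a time. Run the examples from 0; the earliest place one falls off (shortest prefix, ties alphabetical) gets sent to the lowest-numbered state that keeps every Accept/Reject pair distinguishable — a pair clashes when both reach the same state with identical unread suffix — and to a fresh state only if none does.
a: 0a undefined. 0a->0: ok.
b: 0b undefined. 0b->0: no, bcb/cb meet in 0 with "cb" left. Open state 1: 0b->1.
c: 0c undefined. 0c->0: ok.
ba: 1a undefined. 1a->0: ok.
bb: 1b undefined. 1b->0: ok.
bc: 1c undefined. 1c->0: no, acbca/a meet in 0. 1c->1: no, acbca/a meet in 0. Open state 2: 1c->2.
bca: 2a undefined. 2a->0: no, acbca/a meet in 0. 2a->1: no, acbca/b meet in 1. 2a->2: no, acbca/abcaa meet in 2. Open state 3: 2a->3.
bcb: 2b undefined. 2b->0: no, bcb/a meet in 0. 2b->1: no, bcb/b meet in 1. 2b->2: ok.
bcc: 2c undefined. 2c->0: no, bccb/b meet in 1. 2c->1: no, bccb/a meet in 0. 2c->2: ok.
bcab: 3b undefined. 3b->0: no, bcab/a meet in 0. 3b->1: no, bcab/b meet in 1. 3b->2: ok.
bcac: 3c undefined. 3c->0: no, bcac/a meet in 0. 3c->1: no, bcac/b meet in 1. 3c->2: ok.
abcaa: 3a undefined. 3a->0: ok.
All examples now run through 4 states with every (state, symbol) defined. Accept strings end in {2,3}, Reject strings end in {0,1}; accept={2,3}.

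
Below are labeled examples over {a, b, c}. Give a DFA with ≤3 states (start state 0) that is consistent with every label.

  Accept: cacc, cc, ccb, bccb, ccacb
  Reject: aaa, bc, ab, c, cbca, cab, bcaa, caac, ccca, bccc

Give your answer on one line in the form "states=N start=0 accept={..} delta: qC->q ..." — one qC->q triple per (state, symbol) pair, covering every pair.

Grow the machine one transition at a time. Run the examples from 0; the earliest place one falls off (shortest prefix, ties alphabetical) gets sent to the lowest-numbered state that keeps every Accept/Reject pair distinguishable — a pair clashes when both reach the same state with identical unread suffix — and to a fresh state only if none does.
a: 0a undefined. 0a->0: ok.
b: 0b undefined. 0b->0: ok.
c: 0c undefined. 0c->0: no, cacc/aaa meet in 0. Open state 1: 0c->1.
ca: 1a undefined. 1a->0: ok.
cb: 1b undefined. 1b->0: ok.
cc: 1c undefined. 1c->0: no, cacc/aaa meet in 0. 1c->1: no, cacc/bc meet in 1. Open state 2: 1c->2.
cca: 2a undefined. 2a->0: no, ccacb/aaa meet in 0. 2a->1: ok.
ccb: 2b undefined. 2b->0: no, ccb/aaa meet in 0. 2b->1: no, ccb/bc meet in 1. 2b->2: ok.
ccc: 2c undefined. 2c->0: ok.
All examples now run through 3 states with every (state, symbol) defined. Accept strings end in {2}, Reject strings end in {0,1}; accept={2}.

states=3 start=0 accept={2} delta: 0a->0 0b->0 0c->1 1a->0 1b->0 1c->2 2a->1 2b->2 2c->0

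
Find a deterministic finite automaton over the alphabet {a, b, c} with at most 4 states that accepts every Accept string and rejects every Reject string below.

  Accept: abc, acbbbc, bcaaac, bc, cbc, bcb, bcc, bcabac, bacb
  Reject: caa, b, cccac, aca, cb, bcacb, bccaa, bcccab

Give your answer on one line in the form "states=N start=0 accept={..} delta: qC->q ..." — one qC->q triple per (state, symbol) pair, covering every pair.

states=4 start=0 accept={2,3} delta: 0a->0 0b->1 0c->0 1a->1 1b->0 1c->2 2a->2 2b->2 2c->3 3a->0 3b->0 3c->0

Fold the examples into a partial DFA from state 0: repeatedly fix the first undefined (state, symbol) met by the shortest-then-alphabetical prefix, trying targets in increasing order and rejecting any under which an Accept and a Reject string meet in one state with the same remainder; add a state when all current targets are rejected. Accepting states are where Accept strings end.
a: 0a undefined. 0a->0: ok.
b: 0b undefined. 0b->0: no, bcb/cb meet in 0 with "cb" left. Open state 1: 0b->1.
c: 0c undefined. 0c->0: ok.
ba: 1a undefined. 1a->0: no, bacb/b meet in 1. 1a->1: ok.
bc: 1c undefined. 1c->0: no, abc/caa meet in 0. 1c->1: no, abc/b meet in 1. Open state 2: 1c->2.
bca: 2a undefined. 2a->0: no, bcaaac/caa meet in 0. 2a->1: no, bcb/bcacb meet in 2 with "b" left. 2a->2: ok.
bcb: 2b undefined. 2b->0: no, bcb/caa meet in 0. 2b->1: no, bcb/b meet in 1. 2b->2: ok.
bcc: 2c undefined. 2c->0: no, bcaaac/caa meet in 0. 2c->1: no, abc/bcccab meet in 2. 2c->2: no, abc/bcacb meet in 2. Open state 3: 2c->3.
acbb: 1b undefined. 1b->0: ok.
bcca: 3a undefined. 3a->0: ok.
bccc: 3c undefined. 3c->0: ok.
bcacb: 3b undefined. 3b->0: ok.
All examples now run through 4 states with every (state, symbol) defined. Accept strings end in {2,3}, Reject strings end in {0,1}; accept={2,3}.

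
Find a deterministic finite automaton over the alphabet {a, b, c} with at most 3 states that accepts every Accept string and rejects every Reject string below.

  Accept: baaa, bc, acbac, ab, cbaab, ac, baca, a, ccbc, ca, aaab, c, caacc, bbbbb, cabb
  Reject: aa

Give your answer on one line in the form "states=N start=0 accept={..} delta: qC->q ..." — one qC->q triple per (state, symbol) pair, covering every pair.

Fold the examples into a partial DFA from state 0: repeatedly fix the first undefined (state, symbol) met by the shortest-then-alphabetical prefix, trying targets in increasing order and rejecting any under which an Accept and a Reject string meet in one state with the same remainder; add a state when all current targets are rejected. Accepting states are where Accept strings end.
a: 0a undefined. 0a->0: no, a/aa meet in 0. Open state 1: 0a->1.
b: 0b undefined. 0b->0: ok.
c: 0c undefined. 0c->0: ok.
aa: 1a undefined. 1a->0: no, bc/aa meet in 0. 1a->1: no, baaa/aa meet in 1. Open state 2: 1a->2.
ab: 1b undefined. 1b->0: ok.
ac: 1c undefined. 1c->0: ok.
aaa: 2a undefined. 2a->0: ok.
caac: 2c undefined. 2c->0: ok.
cbaab: 2b undefined. 2b->0: ok.
All examples now run through 3 states with every (state, symbol) defined. Accept strings end in {0,1}, Reject strings end in {2}; accept={0,1}.

states=3 start=0 accept={0,1} delta: 0a->1 0b->0 0c->0 1a->2 1b->0 1c->0 2a->0 2b->0 2c->0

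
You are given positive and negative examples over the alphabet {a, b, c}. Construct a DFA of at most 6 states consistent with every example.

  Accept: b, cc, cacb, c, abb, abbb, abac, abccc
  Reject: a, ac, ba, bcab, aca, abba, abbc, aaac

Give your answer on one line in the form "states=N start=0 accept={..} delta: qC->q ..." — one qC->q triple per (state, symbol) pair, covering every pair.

Fold the examples into a partial DFA from state 0: repeatedly fix the first undefined (state, symbol) met by the shortest-then-alphabetical prefix, trying targets in increasing order and rejecting any under which an Accept and a Reject string meet in one state with the same remainder; add a state when all current targets are rejected. Accepting states are where Accept strings end.
a: 0a undefined. 0a->0: no, c/ac meet in 0 with "c" left. Open state 1: 0a->1.
b: 0b undefined. 0b->0: ok.
c: 0c undefined. 0c->0: ok.
aa: 1a undefined. 1a->0: ok.
ab: 1b undefined. 1b->0: no, b/bcab meet in 0. 1b->1: no, b/abba meet in 0. Open state 2: 1b->2.
ac: 1c undefined. 1c->0: no, b/ac meet in 0. 1c->1: no, b/aca meet in 0. 1c->2: ok.
aba: 2a undefined. 2a->0: no, b/aca meet in 0. 2a->1: no, abac/ac meet in 2. 2a->2: ok.
abb: 2b undefined. 2b->0: no, b/abbc meet in 0. 2b->1: no, b/abba meet in 0. 2b->2: no, cacb/ac meet in 2. Open state 3: 2b->3.
abc: 2c undefined. 2c->0: ok.
abba: 3a undefined. 3a->0: no, b/abba meet in 0. 3a->1: ok.
abbb: 3b undefined. 3b->0: ok.
abbc: 3c undefined. 3c->0: no, b/abbc meet in 0. 3c->1: ok.
All examples now run through 4 states with every (state, symbol) defined. Accept strings end in {0,3}, Reject strings end in {1,2}; accept={0,3}.

states=4 start=0 accept={0,3} delta: 0a->1 0b->0 0c->0 1a->0 1b->2 1c->2 2a->2 2b->3 2c->0 3a->1 3b->0 3c->1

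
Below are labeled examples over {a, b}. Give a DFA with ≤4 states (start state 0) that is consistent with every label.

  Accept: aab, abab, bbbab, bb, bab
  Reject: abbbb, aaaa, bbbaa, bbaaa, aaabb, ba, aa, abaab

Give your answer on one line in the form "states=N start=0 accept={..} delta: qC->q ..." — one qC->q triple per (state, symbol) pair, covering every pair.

Grow the machine one transition at a time. Run the examples from 0; the earliest place one falls off (shortest prefix, ties alphabetical) gets sent to the lowest-numbered state that keeps every Accept/Reject pair distinguishable — a pair clashes when both reach the same state with identical unread suffix — and to a fresh state only if none does.
a: 0a undefined. 0a->0: no, bb/aaabb meet in 0 with "bb" left. Open state 1: 0a->1.
b: 0b undefined. 0b->0: ok.
aa: 1a undefined. 1a->0: no, aab/aaaa meet in 0. 1a->1: ok.
ab: 1b undefined. 1b->0: no, aab/abbbb meet in 0. 1b->1: no, aab/abbbb meet in 1. Open state 2: 1b->2.
aba: 2a undefined. 2a->0: no, aab/abaab meet in 2. 2a->1: no, aab/abaab meet in 2. 2a->2: no, abab/aaabb meet in 2 with "b" left. Open state 3: 2a->3.
abb: 2b undefined. 2b->0: no, bb/abbbb meet in 0. 2b->1: ok.
abaa: 3a undefined. 3a->0: no, bb/abaab meet in 0. 3a->1: no, aab/abaab meet in 2. 3a->2: ok.
abab: 3b undefined. 3b->0: ok.
All examples now run through 4 states with every (state, symbol) defined. Accept strings end in {0,2}, Reject strings end in {1}; accept={0,2}.

states=4 start=0 accept={0,2} delta: 0a->1 0b->0 1a->1 1b->2 2a->3 2b->1 3a->2 3b->0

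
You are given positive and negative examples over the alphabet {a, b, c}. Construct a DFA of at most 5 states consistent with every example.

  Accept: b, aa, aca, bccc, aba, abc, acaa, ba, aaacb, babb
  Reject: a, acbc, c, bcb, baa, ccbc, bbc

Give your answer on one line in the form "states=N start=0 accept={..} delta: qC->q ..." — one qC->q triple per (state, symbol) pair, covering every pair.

states=5 start=0 accept={2,3,4} delta: 0a->1 0b->2 0c->0 1a->2 1b->1 1c->3 2a->4 2b->0 2c->1 3a->2 3b->0 3c->2 4a->0 4b->0 4c->0

Grow the machine one transition at a time. Run the examples from 0; the earliest place one falls off (shortest prefix, ties alphabetical) gets sent to the lowest-numbered state that keeps every Accept/Reject pair distinguishable — a pair clashes when both reach the same state with identical unread suffix — and to a fresh state only if none does.
a: 0a undefined. 0a->0: no, aa/a meet in 0. Open state 1: 0a->1.
b: 0b undefined. 0b->0: no, aa/baa meet in 1 with "a" left. 0b->1: no, b/a meet in 1. Open state 2: 0b->2.
c: 0c undefined. 0c->0: ok.
aa: 1a undefined. 1a->0: no, aa/c meet in 0. 1a->1: no, aa/a meet in 1. 1a->2: ok.
ab: 1b undefined. 1b->0: no, aba/a meet in 1. 1b->1: ok.
ac: 1c undefined. 1c->0: no, aca/a meet in 1. 1c->1: no, abc/a meet in 1. 1c->2: no, acaa/baa meet in 2 with "aa" left. Open state 3: 1c->3.
ba: 2a undefined. 2a->0: no, ba/c meet in 0. 2a->1: no, b/baa meet in 2. 2a->2: no, b/baa meet in 2. 2a->3: no, aca/baa meet in 3 with "a" left. Open state 4: 2a->4.
bb: 2b undefined. 2b->0: ok.
bc: 2c undefined. 2c->0: no, b/bcb meet in 2. 2c->1: ok.
aca: 3a undefined. 3a->0: no, aca/c meet in 0. 3a->1: no, aca/a meet in 1. 3a->2: ok.
acb: 3b undefined. 3b->0: ok.
baa: 4a undefined. 4a->0: ok.
bab: 4b undefined. 4b->0: ok.
aaac: 4c undefined. 4c->0: ok.
bccc: 3c undefined. 3c->0: no, bccc/acbc meet in 0. 3c->1: no, bccc/a meet in 1. 3c->2: ok.
All examples now run through 5 states with every (state, symbol) defined. Accept strings end in {2,3,4}, Reject strings end in {0,1}; accept={2,3,4}.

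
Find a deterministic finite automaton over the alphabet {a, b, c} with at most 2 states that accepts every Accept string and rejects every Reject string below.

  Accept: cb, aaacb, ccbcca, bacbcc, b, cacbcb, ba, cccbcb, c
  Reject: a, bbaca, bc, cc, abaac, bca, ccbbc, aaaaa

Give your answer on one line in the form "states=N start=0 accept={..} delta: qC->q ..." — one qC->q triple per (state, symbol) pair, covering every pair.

states=2 start=0 accept={1} delta: 0a->0 0b->1 0c->1 1a->1 1b->1 1c->0

State merging on the prefix tree: take the shortest (then alphabetical) example prefix whose next move is undefined and point that move at state 0, else 1, else 2, ...; a target is out if some Accept/Reject pair would then sit in one state with the same input left (inseparable). If every existing state is out, open a new one.
a: 0a undefined. 0a->0: ok.
b: 0b undefined. 0b->0: no, b/a meet in 0. Open state 1: 0b->1.
c: 0c undefined. 0c->0: no, c/a meet in 0. 0c->1: ok.
ba: 1a undefined. 1a->0: no, b/abaac meet in 1. 1a->1: ok.
bb: 1b undefined. 1b->0: no, cb/a meet in 0. 1b->1: ok.
bc: 1c undefined. 1c->0: ok.
All examples now run through 2 states with every (state, symbol) defined. Accept strings end in {1}, Reject strings end in {0}; accept={1}.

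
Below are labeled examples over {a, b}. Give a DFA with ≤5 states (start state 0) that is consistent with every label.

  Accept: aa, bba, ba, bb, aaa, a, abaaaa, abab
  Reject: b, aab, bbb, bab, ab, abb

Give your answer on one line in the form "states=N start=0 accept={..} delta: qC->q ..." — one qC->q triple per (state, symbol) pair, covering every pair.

Fold the examples into a partial DFA from state 0: repeatedly fix the first undefined (state, symbol) met by the shortest-then-alphabetical prefix, trying targets in increasing order and rejecting any under which an Accept and a Reject string meet in one state with the same remainder; add a state when all current targets are rejected. Accepting states are where Accept strings end.
a: 0a undefined. 0a->0: no, bb/abb meet in 0 with "bb" left. Open state 1: 0a->1.
b: 0b undefined. 0b->0: no, bb/b meet in 0. 0b->1: no, bb/ab meet in 1 with "b" left. Open state 2: 0b->2.
aa: 1a undefined. 1a->0: ok.
ab: 1b undefined. 1b->0: no, aa/ab meet in 0. 1b->1: no, aaa/ab meet in 1. 1b->2: no, bb/abb meet in 2 with "b" left. Open state 3: 1b->3.
ba: 2a undefined. 2a->0: ok.
bb: 2b undefined. 2b->0: ok.
aba: 3a undefined. 3a->0: no, abab/b meet in 2. 3a->1: no, abab/ab meet in 3. 3a->2: ok.
abb: 3b undefined. 3b->0: no, aa/abb meet in 0. 3b->1: no, bba/abb meet in 1. 3b->2: ok.
All examples now run through 4 states with every (state, symbol) defined. Accept strings end in {0,1}, Reject strings end in {2,3}; accept={0,1}.

states=4 start=0 accept={0,1} delta: 0a->1 0b->2 1a->0 1b->3 2a->0 2b->0 3a->2 3b->2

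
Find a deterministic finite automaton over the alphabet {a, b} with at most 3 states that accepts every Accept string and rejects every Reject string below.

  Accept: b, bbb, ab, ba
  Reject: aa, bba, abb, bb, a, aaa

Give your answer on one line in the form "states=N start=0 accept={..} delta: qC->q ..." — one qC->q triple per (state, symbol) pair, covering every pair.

states=2 start=0 accept={1} delta: 0a->0 0b->1 1a->1 1b->0

State merging on the prefix tree: take the shortest (then alphabetical) example prefix whose next move is undefined and point that move at state 0, else 1, else 2, ...; a target is out if some Accept/Reject pair would then sit in one state with the same input left (inseparable). If every existing state is out, open a new one.
a: 0a undefined. 0a->0: ok.
b: 0b undefined. 0b->0: no, b/aa meet in 0. Open state 1: 0b->1.
ba: 1a undefined. 1a->0: no, ba/aa meet in 0. 1a->1: ok.
bb: 1b undefined. 1b->0: ok.
All examples now run through 2 states with every (state, symbol) defined. Accept strings end in {1}, Reject strings end in {0}; accept={1}.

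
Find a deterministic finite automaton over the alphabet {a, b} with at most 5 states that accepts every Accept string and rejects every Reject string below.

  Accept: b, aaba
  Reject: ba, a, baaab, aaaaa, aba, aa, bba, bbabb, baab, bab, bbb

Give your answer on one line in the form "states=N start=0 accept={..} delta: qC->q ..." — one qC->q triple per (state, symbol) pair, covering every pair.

Fold the examples into a partial DFA from state 0: repeatedly fix the first undefined (state, symbol) met by the shortest-then-alphabetical prefix, trying targets in increasing order and rejecting any under which an Accept and a Reject string meet in one state with the same remainder; add a state when all current targets are rejected. Accepting states are where Accept strings end.
a: 0a undefined. 0a->0: no, aaba/ba meet in 0 with "ba" left. Open state 1: 0a->1.
b: 0b undefined. 0b->0: no, b/bbb meet in 0. 0b->1: no, b/a meet in 1. Open state 2: 0b->2.
aa: 1a undefined. 1a->0: no, aaba/ba meet in 2 with "a" left. 1a->1: no, aaba/aba meet in 1 with "ba" left. 1a->2: no, b/aa meet in 2. Open state 3: 1a->3.
ab: 1b undefined. 1b->0: ok.
ba: 2a undefined. 2a->0: no, b/bab meet in 2. 2a->1: ok.
bb: 2b undefined. 2b->0: no, b/bbabb meet in 2. 2b->1: ok.
aaa: 3a undefined. 3a->0: no, b/baaab meet in 2. 3a->1: ok.
aab: 3b undefined. 3b->0: no, b/bbabb meet in 2. 3b->1: no, aaba/aa meet in 3. 3b->2: no, b/baab meet in 2. 3b->3: no, aaba/ba meet in 1. Open state 4: 3b->4.
aaba: 4a undefined. 4a->0: no, aaba/baaab meet in 0. 4a->1: no, aaba/ba meet in 1. 4a->2: ok.
bbabb: 4b undefined. 4b->0: ok.
All examples now run through 5 states with every (state, symbol) defined. Accept strings end in {2}, Reject strings end in {0,1,3,4}; accept={2}.

states=5 start=0 accept={2} delta: 0a->1 0b->2 1a->3 1b->0 2a->1 2b->1 3a->1 3b->4 4a->2 4b->0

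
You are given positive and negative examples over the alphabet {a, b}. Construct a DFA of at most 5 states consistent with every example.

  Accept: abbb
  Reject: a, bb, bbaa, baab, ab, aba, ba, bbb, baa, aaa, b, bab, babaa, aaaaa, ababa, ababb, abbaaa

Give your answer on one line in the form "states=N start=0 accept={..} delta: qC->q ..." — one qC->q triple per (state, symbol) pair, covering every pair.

Fold the examples into a partial DFA from state 0: repeatedly fix the first undefined (state, symbol) met by the shortest-then-alphabetical prefix, trying targets in increasing order and rejecting any under which an Accept and a Reject string meet in one state with the same remainder; add a state when all current targets are rejected. Accepting states are where Accept strings end.
a: 0a undefined. 0a->0: no, abbb/bbb meet in 0 with "bbb" left. Open state 1: 0a->1.
b: 0b undefined. 0b->0: ok.
aa: 1a undefined. 1a->0: ok.
ab: 1b undefined. 1b->0: no, abbb/bb meet in 0. 1b->1: no, abbb/a meet in 1. Open state 2: 1b->2.
aba: 2a undefined. 2a->0: ok.
abb: 2b undefined. 2b->0: no, abbb/bb meet in 0. 2b->1: no, abbb/ab meet in 2. 2b->2: no, abbb/ab meet in 2. Open state 3: 2b->3.
abba: 3a undefined. 3a->0: ok.
abbb: 3b undefined. 3b->0: no, abbb/bb meet in 0. 3b->1: no, abbb/a meet in 1. 3b->2: no, abbb/ab meet in 2. 3b->3: ok.
All examples now run through 4 states with every (state, symbol) defined. Accept strings end in {3}, Reject strings end in {0,1,2}; accept={3}.

states=4 start=0 accept={3} delta: 0a->1 0b->0 1a->0 1b->2 2a->0 2b->3 3a->0 3b->3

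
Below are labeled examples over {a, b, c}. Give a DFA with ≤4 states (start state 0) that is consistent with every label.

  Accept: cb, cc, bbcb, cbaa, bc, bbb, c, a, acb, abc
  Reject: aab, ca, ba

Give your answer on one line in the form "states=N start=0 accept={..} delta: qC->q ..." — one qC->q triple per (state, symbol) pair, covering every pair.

states=3 start=0 accept={0,2} delta: 0a->0 0b->1 0c->2 1a->1 1b->2 1c->0 2a->1 2b->0 2c->2

Grow the machine one transition at a time. Run the examples from 0; the earliest place one falls off (shortest prefix, ties alphabetical) gets sent to the lowest-numbered state that keeps every Accept/Reject pair distinguishable — a pair clashes when both reach the same state with identical unread suffix — and to a fresh state only if none does.
a: 0a undefined. 0a->0: ok.
b: 0b undefined. 0b->0: no, bbb/aab meet in 0. Open state 1: 0b->1.
c: 0c undefined. 0c->0: no, cb/aab meet in 1. 0c->1: no, c/aab meet in 1. Open state 2: 0c->2.
ba: 1a undefined. 1a->0: no, a/ba meet in 0. 1a->1: ok.
bb: 1b undefined. 1b->0: no, bbb/aab meet in 1. 1b->1: no, bbb/aab meet in 1. 1b->2: ok.
bc: 1c undefined. 1c->0: ok.
ca: 2a undefined. 2a->0: no, bc/ca meet in 0. 2a->1: ok.
cb: 2b undefined. 2b->0: ok.
cc: 2c undefined. 2c->0: no, bbcb/aab meet in 1. 2c->1: no, cc/aab meet in 1. 2c->2: ok.
All examples now run through 3 states with every (state, symbol) defined. Accept strings end in {0,2}, Reject strings end in {1}; accept={0,2}.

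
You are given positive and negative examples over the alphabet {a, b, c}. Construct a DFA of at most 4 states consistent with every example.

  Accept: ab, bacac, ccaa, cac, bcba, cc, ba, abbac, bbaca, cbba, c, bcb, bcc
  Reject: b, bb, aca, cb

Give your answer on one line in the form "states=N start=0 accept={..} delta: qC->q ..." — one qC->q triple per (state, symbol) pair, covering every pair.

Grow the machine one transition at a time. Run the examples from 0; the earliest place one falls off (shortest prefix, ties alphabetical) gets sent to the lowest-numbered state that keeps every Accept/Reject pair distinguishable — a pair clashes when both reach the same state with identical unread suffix — and to a fresh state only if none does.
a: 0a undefined. 0a->0: no, ab/b meet in 0 with "b" left. Open state 1: 0a->1.
b: 0b undefined. 0b->0: no, bbaca/aca meet in 1 with "ca" left. 0b->1: no, ab/bb meet in 1 with "b" left. Open state 2: 0b->2.
c: 0c undefined. 0c->0: ok.
ab: 1b undefined. 1b->0: ok.
ac: 1c undefined. 1c->0: ok.
ba: 2a undefined. 2a->0: ok.
bb: 2b undefined. 2b->0: no, ab/bb meet in 0. 2b->1: ok.
bc: 2c undefined. 2c->0: no, bcb/b meet in 2. 2c->1: no, bcba/bb meet in 1. 2c->2: no, bcb/bb meet in 1. Open state 3: 2c->3.
bba: 1a undefined. 1a->0: no, bbaca/bb meet in 1. 1a->1: no, ccaa/bb meet in 1. 1a->2: no, ccaa/b meet in 2. 1a->3: ok.
bcb: 3b undefined. 3b->0: no, bcba/bb meet in 1. 3b->1: no, bcb/bb meet in 1. 3b->2: no, bcb/b meet in 2. 3b->3: ok.
bcc: 3c undefined. 3c->0: no, bbaca/bb meet in 1. 3c->1: no, bcc/bb meet in 1. 3c->2: no, bcc/b meet in 2. 3c->3: ok.
bcba: 3a undefined. 3a->0: ok.
All examples now run through 4 states with every (state, symbol) defined. Accept strings end in {0,3}, Reject strings end in {1,2}; accept={0,3}.

states=4 start=0 accept={0,3} delta: 0a->1 0b->2 0c->0 1a->3 1b->0 1c->0 2a->0 2b->1 2c->3 3a->0 3b->3 3c->3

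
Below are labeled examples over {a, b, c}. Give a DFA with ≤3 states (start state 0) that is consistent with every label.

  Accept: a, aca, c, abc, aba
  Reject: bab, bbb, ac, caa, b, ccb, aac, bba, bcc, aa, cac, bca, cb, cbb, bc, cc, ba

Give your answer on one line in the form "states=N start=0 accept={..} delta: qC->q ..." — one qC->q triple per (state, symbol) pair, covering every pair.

Grow the machine one transition at a time. Run the examples from 0; the earliest place one falls off (shortest prefix, ties alphabetical) gets sent to the lowest-numbered state that keeps every Accept/Reject pair distinguishable — a pair clashes when both reach the same state with identical unread suffix — and to a fresh state only if none does.
a: 0a undefined. 0a->0: no, a/aa meet in 0. Open state 1: 0a->1.
b: 0b undefined. 0b->0: no, a/bba meet in 1. 0b->1: no, a/b meet in 1. Open state 2: 0b->2.
c: 0c undefined. 0c->0: no, c/cc meet in 0. 0c->1: ok.
aa: 1a undefined. 1a->0: no, a/caa meet in 1. 1a->1: no, a/caa meet in 1. 1a->2: ok.
ab: 1b undefined. 1b->0: ok.
ac: 1c undefined. 1c->0: ok.
ba: 2a undefined. 2a->0: ok.
bb: 2b undefined. 2b->0: no, a/bba meet in 1. 2b->1: ok.
bc: 2c undefined. 2c->0: no, a/bcc meet in 1. 2c->1: no, a/aac meet in 1. 2c->2: ok.
All examples now run through 3 states with every (state, symbol) defined. Accept strings end in {1}, Reject strings end in {0,2}; accept={1}.

states=3 start=0 accept={1} delta: 0a->1 0b->2 0c->1 1a->2 1b->0 1c->0 2a->0 2b->1 2c->2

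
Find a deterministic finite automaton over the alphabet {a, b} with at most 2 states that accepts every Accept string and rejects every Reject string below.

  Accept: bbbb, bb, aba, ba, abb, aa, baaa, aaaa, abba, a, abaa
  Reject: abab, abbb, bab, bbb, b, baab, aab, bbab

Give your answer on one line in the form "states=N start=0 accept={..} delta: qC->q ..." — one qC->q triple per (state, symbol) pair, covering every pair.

states=2 start=0 accept={0} delta: 0a->0 0b->1 1a->0 1b->0

Fold the examples into a partial DFA from state 0: repeatedly fix the first undefined (state, symbol) met by the shortest-then-alphabetical prefix, trying targets in increasing order and rejecting any under which an Accept and a Reject string meet in one state with the same remainder; add a state when all current targets are rejected. Accepting states are where Accept strings end.
a: 0a undefined. 0a->0: ok.
b: 0b undefined. 0b->0: no, bbbb/abab meet in 0. Open state 1: 0b->1.
ba: 1a undefined. 1a->0: ok.
bb: 1b undefined. 1b->0: ok.
All examples now run through 2 states with every (state, symbol) defined. Accept strings end in {0}, Reject strings end in {1}; accept={0}.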